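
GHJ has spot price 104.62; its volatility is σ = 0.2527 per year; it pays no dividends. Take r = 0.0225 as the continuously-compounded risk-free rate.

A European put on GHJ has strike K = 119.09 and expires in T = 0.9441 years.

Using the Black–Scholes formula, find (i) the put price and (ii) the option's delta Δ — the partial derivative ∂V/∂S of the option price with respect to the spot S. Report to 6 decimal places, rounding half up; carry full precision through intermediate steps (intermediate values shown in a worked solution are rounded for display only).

price = 17.818550
Δ = -0.624879

σ√T = 0.2527·√0.9441 = 0.245535
d₁ = (ln(S/K) + (r+σ²/2)T) / (σ√T) = (ln(104.62/119.09) + (0.0225+0.2527²/2)·0.9441) / 0.245535 = (-0.129545 + 0.051386) / 0.245535 = -0.318319
d₂ = d₁ − σ√T = -0.318319 − 0.245535 = -0.563855
e^{−rT} = 0.978982
N(−d₁) = 0.624879,  N(−d₂) = 0.713574
Put price V = K·e^{−rT}·N(−d₂) − S·N(−d₁) = 83.193354 − 65.374803 = 17.818550
Δ = −N(−d₁) = -0.624879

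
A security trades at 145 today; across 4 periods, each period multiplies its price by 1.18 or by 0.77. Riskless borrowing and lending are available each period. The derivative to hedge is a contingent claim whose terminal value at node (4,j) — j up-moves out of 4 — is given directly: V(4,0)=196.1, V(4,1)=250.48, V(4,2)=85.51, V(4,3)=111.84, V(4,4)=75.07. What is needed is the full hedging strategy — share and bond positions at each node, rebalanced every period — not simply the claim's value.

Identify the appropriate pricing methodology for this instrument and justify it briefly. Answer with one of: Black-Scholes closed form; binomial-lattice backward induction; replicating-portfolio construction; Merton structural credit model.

framework: replicating-portfolio construction

Key observation: the deliverable is the dynamic trading strategy on the 4-step tree (spot 145, moves 1.18 and 0.77), so the valuation must go through the node-by-node replicating-portfolio solve.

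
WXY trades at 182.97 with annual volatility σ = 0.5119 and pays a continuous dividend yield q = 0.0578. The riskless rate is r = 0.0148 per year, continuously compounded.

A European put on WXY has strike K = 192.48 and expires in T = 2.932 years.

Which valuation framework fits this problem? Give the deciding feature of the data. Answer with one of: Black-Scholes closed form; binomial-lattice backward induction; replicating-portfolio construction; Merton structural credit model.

Key observation: a European claim on WXY (strike 192.48) — a lognormal (GBM) underlying with constant rate and volatility — has an exact closed-form value; no lattice or capital structure is involved.

framework: Black-Scholes closed form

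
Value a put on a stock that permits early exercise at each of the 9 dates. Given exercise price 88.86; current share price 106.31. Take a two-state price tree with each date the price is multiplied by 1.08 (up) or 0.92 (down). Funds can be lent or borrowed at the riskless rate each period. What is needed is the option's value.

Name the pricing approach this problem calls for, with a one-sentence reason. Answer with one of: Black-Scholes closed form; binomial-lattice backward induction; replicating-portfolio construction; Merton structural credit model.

Key observation: an American put (K = 88.86, S₀ = 106.31) on a 9-date tree has no closed form — the optimal stopping decision is embedded and must be resolved recursively from expiry.

framework: binomial-lattice backward induction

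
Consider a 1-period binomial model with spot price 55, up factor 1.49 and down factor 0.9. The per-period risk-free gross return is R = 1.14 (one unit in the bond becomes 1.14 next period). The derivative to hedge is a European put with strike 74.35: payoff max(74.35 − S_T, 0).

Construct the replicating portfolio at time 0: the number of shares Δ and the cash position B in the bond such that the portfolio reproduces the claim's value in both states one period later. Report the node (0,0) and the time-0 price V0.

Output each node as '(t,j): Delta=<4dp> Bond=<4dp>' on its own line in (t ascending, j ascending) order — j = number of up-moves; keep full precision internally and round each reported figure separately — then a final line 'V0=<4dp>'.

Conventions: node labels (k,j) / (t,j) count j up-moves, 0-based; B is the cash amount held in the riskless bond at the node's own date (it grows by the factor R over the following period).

Arbitrage-free pricing uses the up-move probability p* = (R−d)/(u−d) = 0.4068, discounting each step at R = 1.14.
Payoffs at expiry: V(1,0)=24.8500, V(1,1)=0.0000
(0,0): S=55.0000. Δ = (V_up−V_dn)/(S_up−S_dn) = (0.0000−24.8500)/(81.9500−49.5000) = -0.7658. V = [p*·0.0000 + (1−p*)·24.8500]/1.14 = 12.9312. B = V − Δ·S = 55.0498.
Verification: the root portfolio costs Δ(0,0)·S0 + B(0,0) = 12.9312, matching V0.

(0,0): Delta=-0.7658 Bond=55.0498
V0=12.9312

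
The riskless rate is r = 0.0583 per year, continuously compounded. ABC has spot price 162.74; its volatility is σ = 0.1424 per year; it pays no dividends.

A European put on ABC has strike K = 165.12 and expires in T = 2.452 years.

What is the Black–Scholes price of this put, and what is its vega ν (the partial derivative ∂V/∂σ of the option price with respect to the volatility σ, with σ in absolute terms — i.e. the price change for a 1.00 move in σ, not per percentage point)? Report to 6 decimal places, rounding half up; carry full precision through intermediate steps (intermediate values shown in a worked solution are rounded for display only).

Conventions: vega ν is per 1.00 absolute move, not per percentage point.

price = 5.947912
ν = 80.267123

σ√T = 0.1424·√2.452 = 0.222982
d₁ = (ln(S/K) + (r+σ²/2)T) / (σ√T) = (ln(162.74/165.12) + (0.0583+0.1424²/2)·2.452) / 0.222982 = (-0.014519 + 0.167812) / 0.222982 = 0.687470
d₂ = d₁ − σ√T = 0.687470 − 0.222982 = 0.464487
e^{−rT} = 0.866796
N(−d₁) = 0.245893,  N(−d₂) = 0.321149
Put price V = K·e^{−rT}·N(−d₂) − S·N(−d₁) = 45.964610 − 40.016698 = 5.947912
φ(d₁) = (1/√(2π))·e^{−d₁²/2} = 0.314980
ν = S·φ(d₁)·√T = 80.267123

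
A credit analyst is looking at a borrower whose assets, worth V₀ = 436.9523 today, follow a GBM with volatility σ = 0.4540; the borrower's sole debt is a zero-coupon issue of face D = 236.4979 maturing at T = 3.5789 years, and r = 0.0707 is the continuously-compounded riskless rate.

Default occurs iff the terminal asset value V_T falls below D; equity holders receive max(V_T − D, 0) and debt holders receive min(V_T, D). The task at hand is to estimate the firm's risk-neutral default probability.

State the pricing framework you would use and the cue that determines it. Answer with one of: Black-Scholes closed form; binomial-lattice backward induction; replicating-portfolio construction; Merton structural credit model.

Key observation: with the firm-asset dynamics (V₀ = 436.9523) and a single zero-coupon liability of face 236.4979 given, debt value, spread, and default probability all derive from the option view of the balance sheet.

framework: Merton structural credit model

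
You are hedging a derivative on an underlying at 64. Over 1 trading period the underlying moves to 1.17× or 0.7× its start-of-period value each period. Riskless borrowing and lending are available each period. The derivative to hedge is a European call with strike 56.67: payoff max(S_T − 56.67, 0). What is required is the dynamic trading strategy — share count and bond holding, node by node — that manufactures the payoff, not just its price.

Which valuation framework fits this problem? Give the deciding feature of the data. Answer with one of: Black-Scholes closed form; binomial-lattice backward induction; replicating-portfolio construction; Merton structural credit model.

Key observation: the mandate to exhibit the hedge at every date and state singles out the replicating-portfolio construction on the 1-period tree with factors 1.17 and 0.7 from 64.

framework: replicating-portfolio construction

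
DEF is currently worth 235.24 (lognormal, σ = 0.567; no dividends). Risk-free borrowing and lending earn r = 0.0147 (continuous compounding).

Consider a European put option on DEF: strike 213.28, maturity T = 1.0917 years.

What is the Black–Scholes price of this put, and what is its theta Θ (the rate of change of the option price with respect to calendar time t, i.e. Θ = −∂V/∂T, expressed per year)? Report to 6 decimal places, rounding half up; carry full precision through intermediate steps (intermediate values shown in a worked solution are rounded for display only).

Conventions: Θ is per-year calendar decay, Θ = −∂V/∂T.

σ√T = 0.567·√1.0917 = 0.592427
d₁ = (ln(S/K) + (r+σ²/2)T) / (σ√T) = (ln(235.24/213.28) + (0.0147+0.567²/2)·1.0917) / 0.592427 = (0.098000 + 0.191533) / 0.592427 = 0.488724
d₂ = d₁ − σ√T = 0.488724 − 0.592427 = -0.103703
e^{−rT} = 0.984080
N(−d₁) = 0.312519,  N(−d₂) = 0.541297
Put price V = K·e^{−rT}·N(−d₂) − S·N(−d₁) = 113.609996 − 73.516870 = 40.093126
φ(d₁) = (1/√(2π))·e^{−d₁²/2} = 0.354033
Θ = −S·φ(d₁)·σ/(2√T) + r·K·e^{−rT}·N(−d₂) = −22.597312 + 1.670067 = -20.927245

price = 40.093126
Θ = -20.927245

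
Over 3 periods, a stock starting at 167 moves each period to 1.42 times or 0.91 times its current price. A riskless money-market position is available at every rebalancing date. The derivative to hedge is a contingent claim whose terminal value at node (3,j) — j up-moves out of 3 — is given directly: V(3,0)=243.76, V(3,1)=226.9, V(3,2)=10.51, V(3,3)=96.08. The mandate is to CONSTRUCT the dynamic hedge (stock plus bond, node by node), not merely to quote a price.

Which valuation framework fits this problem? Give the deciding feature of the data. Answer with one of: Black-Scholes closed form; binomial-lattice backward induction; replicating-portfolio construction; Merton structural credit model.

framework: replicating-portfolio construction

Key observation: what is demanded is not a single number but the (Δ, B) position at each node of the 1.42/0.91 tree starting at 167; constructing those positions is the replicating-portfolio method.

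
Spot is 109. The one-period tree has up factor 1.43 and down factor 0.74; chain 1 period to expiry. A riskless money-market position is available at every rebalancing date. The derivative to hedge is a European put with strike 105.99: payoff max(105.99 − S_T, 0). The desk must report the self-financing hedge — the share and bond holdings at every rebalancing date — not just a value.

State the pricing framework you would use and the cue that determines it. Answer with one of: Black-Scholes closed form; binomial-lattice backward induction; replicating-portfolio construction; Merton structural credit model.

Key observation: the task asks for the hedge itself — share and bond holdings at every node of the 1-period tree on spot 109 with factors 1.43/0.74 — which is exactly what the replicating-portfolio construction produces.

framework: replicating-portfolio construction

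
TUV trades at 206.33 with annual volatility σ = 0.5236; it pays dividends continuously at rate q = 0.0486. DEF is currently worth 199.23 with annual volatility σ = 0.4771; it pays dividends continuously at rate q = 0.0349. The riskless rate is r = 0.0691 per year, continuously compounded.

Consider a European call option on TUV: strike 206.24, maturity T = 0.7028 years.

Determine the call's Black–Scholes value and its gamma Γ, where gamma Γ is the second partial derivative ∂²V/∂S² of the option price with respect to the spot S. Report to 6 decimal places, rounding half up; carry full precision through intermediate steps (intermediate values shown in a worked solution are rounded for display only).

σ√T = 0.5236·√0.7028 = 0.438950
d₁ = (ln(S/K) + (r−q+σ²/2)T) / (σ√T) = (ln(206.33/206.24) + (0.0691−0.0486+0.5236²/2)·0.7028) / 0.438950 = (0.000436 + 0.110746) / 0.438950 = 0.253292
d₂ = d₁ − σ√T = 0.253292 − 0.438950 = -0.185659
e^{−rT} = 0.952597
e^{−qT} = 0.966421
N(d₁) = 0.599979,  N(d₂) = 0.426356
Call price V = S·e^{−qT}·N(d₁) − K·e^{−rT}·N(d₂) = 119.636665 − 83.763450 = 35.873215
φ(d₁) = (1/√(2π))·e^{−d₁²/2} = 0.386348
Γ = e^{−qT}·φ(d₁) / (S·σ·√T) = 0.004123

price = 35.873215
Γ = 0.004123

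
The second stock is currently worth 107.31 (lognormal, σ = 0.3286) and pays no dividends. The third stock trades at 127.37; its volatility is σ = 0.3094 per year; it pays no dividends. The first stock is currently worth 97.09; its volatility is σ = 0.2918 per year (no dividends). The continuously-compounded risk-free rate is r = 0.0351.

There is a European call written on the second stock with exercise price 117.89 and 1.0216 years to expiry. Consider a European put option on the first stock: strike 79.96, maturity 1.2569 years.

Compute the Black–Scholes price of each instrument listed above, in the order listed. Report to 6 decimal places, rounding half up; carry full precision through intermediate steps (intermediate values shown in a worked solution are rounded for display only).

price(the second stock call K=117.89) = 11.584561
price(the first stock put K=79.96) = 3.810284

[the second stock call K=117.89]
σ√T = 0.3286·√1.0216 = 0.332130
d₁ = (ln(S/K) + (r+σ²/2)T) / (σ√T) = (ln(107.31/117.89) + (0.0351+0.3286²/2)·1.0216) / 0.332130 = (-0.094030 + 0.091013) / 0.332130 = -0.009083
d₂ = d₁ − σ√T = -0.009083 − 0.332130 = -0.341213
e^{−rT} = 0.964777
N(d₁) = 0.496376,  N(d₂) = 0.366472
price = S·N(d₁) − K·e^{−rT}·N(d₂) = 53.266144 − 41.681583 = 11.584561
[the first stock put K=79.96]
σ√T = 0.2918·√1.2569 = 0.327142
d₁ = (ln(S/K) + (r+σ²/2)T) / (σ√T) = (ln(97.09/79.96) + (0.0351+0.2918²/2)·1.2569) / 0.327142 = (0.194112 + 0.097628) / 0.327142 = 0.891785
d₂ = d₁ − σ√T = 0.891785 − 0.327142 = 0.564643
e^{−rT} = 0.956842
N(−d₁) = 0.186254,  N(−d₂) = 0.286158
price = K·e^{−rT}·N(−d₂) − S·N(−d₁) = 21.893697 − 18.083413 = 3.810284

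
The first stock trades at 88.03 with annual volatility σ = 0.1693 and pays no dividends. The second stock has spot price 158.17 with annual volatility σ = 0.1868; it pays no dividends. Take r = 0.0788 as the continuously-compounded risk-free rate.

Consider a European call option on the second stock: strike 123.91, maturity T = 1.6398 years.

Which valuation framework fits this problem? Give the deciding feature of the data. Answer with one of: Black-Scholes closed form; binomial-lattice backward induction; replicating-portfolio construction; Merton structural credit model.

Key observation: everything needed for the exact continuous-time valuation of the European call on the second stock (strike 123.91) is given, and no feature rules the closed form out.

framework: Black-Scholes closed form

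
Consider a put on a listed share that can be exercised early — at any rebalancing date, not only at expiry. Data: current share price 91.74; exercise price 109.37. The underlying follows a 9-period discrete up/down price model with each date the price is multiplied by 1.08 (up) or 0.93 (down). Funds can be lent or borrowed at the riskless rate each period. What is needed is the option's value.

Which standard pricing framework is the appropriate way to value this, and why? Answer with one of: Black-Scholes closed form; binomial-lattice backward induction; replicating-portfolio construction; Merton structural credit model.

Key observation: with exercise allowed before expiry on a discrete up/down model (9 steps from spot 91.74), the strike-109.37 put's value must be rolled back through the tree testing early exercise at each node.

framework: binomial-lattice backward induction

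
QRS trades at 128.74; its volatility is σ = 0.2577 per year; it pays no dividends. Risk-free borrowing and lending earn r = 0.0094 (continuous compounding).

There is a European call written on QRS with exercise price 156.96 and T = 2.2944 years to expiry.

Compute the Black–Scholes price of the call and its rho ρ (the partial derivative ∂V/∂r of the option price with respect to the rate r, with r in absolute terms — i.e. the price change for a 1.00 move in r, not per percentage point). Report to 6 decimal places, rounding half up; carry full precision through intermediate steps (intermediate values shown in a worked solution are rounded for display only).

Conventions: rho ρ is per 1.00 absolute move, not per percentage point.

price = 11.574574
ρ = 91.142460

σ√T = 0.2577·√2.2944 = 0.390345
d₁ = (ln(S/K) + (r+σ²/2)T) / (σ√T) = (ln(128.74/156.96) + (0.0094+0.2577²/2)·2.2944) / 0.390345 = (-0.198196 + 0.097752) / 0.390345 = -0.257321
d₂ = d₁ − σ√T = -0.257321 − 0.390345 = -0.647666
e^{−rT} = 0.978664
N(d₁) = 0.398466,  N(d₂) = 0.258600
Call price V = S·N(d₁) − K·e^{−rT}·N(d₂) = 51.298450 − 39.723875 = 11.574574
ρ = K·T·e^{−rT}·N(d₂) = 91.142460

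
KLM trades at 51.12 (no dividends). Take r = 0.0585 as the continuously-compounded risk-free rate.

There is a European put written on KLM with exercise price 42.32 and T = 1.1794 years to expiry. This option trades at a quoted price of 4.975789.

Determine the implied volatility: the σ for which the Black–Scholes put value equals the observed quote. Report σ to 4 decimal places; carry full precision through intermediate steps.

At σ = 0.5030 the Black–Scholes value reproduces the quote:
σ√T = 0.503·√1.1794 = 0.546259
d₁ = (ln(S/K) + (r+σ²/2)T) / (σ√T) = (ln(51.12/42.32) + (0.0585+0.503²/2)·1.1794) / 0.546259 = (0.188916 + 0.218194) / 0.546259 = 0.745270
d₂ = d₁ − σ√T = 0.745270 − 0.546259 = 0.199011
e^{−rT} = 0.933331
N(−d₁) = 0.228054,  N(−d₂) = 0.421127
V = K·e^{−rT}·N(−d₂) − S·N(−d₁) = 16.633925 − 11.658135 = 4.975789 (matching the quote); vega is positive throughout, so no other σ reproduces this price

sigma = 0.5030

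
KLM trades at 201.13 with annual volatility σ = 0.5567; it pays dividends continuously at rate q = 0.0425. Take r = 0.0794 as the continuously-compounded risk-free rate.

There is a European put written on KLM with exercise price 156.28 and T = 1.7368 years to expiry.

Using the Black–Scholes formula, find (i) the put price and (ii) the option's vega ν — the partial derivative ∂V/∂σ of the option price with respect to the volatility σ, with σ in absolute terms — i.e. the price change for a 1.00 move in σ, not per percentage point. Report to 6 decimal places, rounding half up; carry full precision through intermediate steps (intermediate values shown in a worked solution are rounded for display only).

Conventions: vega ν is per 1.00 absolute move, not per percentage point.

σ√T = 0.5567·√1.7368 = 0.733662
d₁ = (ln(S/K) + (r−q+σ²/2)T) / (σ√T) = (ln(201.13/156.28) + (0.0794−0.0425+0.5567²/2)·1.7368) / 0.733662 = (0.252302 + 0.333218) / 0.733662 = 0.798079
d₂ = d₁ − σ√T = 0.798079 − 0.733662 = 0.064417
e^{−rT} = 0.871184
e^{−qT} = 0.928844
N(−d₁) = 0.212412,  N(−d₂) = 0.474319
Put price V = K·e^{−rT}·N(−d₂) − S·e^{−qT}·N(−d₁) = 64.577929 − 39.682560 = 24.895369
φ(d₁) = (1/√(2π))·e^{−d₁²/2} = 0.290137
ν = S·e^{−qT}·φ(d₁)·√T = 71.432735

price = 24.895369
ν = 71.432735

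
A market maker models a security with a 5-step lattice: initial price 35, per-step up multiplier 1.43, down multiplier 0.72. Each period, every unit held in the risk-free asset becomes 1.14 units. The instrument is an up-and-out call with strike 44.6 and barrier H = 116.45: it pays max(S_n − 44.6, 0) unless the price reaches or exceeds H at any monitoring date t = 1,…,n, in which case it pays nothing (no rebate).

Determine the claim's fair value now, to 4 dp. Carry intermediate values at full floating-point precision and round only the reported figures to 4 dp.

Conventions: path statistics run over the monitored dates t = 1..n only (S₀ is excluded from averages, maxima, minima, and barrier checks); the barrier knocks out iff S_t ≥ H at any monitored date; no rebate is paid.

No-arbitrage gives p* = (R−d)/(u−d) = 0.5915: enumerate every path, weight its payoff by its p*-probability, and discount by R^5.
Enumerate all 2^5 = 32 price paths (U = up ×1.43, D = down ×0.72); each path with k up-moves has probability p*^k·(1−p*)^(5−k).
DDDDD: M=25.2000, payoff=0.0000, prob=0.011368
UDDDD: M=50.0500, payoff=0.0000, prob=0.016465
DUDDD: M=36.0360, payoff=0.0000, prob=0.016465
UUDDD: M=71.5715, payoff=0.0000, prob=0.023845
DDUDD: M=25.9459, payoff=0.0000, prob=0.016465
UDUDD: M=51.5315, payoff=0.0000, prob=0.023845
DUUDD: M=51.5315, payoff=0.0000, prob=0.023845
UUUDD: M=102.3472, payoff=8.4568, prob=0.034534
DDDUD: M=25.2000, payoff=0.0000, prob=0.016465
UDDUD: M=50.0500, payoff=0.0000, prob=0.023845
DUDUD: M=37.1027, payoff=0.0000, prob=0.023845
UUDUD: M=73.6900, payoff=8.4568, prob=0.034534
DDUUD: M=37.1027, payoff=0.0000, prob=0.023845
UDUUD: M=73.6900, payoff=8.4568, prob=0.034534
DUUUD: M=73.6900, payoff=8.4568, prob=0.034534
UUUUD: M=146.3566, payoff=0.0000, prob=0.050015
DDDDU: M=25.2000, payoff=0.0000, prob=0.016465
UDDDU: M=50.0500, payoff=0.0000, prob=0.023845
DUDDU: M=36.0360, payoff=0.0000, prob=0.023845
UUDDU: M=71.5715, payoff=8.4568, prob=0.034534
DDUDU: M=26.7139, payoff=0.0000, prob=0.023845
UDUDU: M=53.0568, payoff=8.4568, prob=0.034534
DUUDU: M=53.0568, payoff=8.4568, prob=0.034534
UUUDU: M=105.3767, payoff=60.7767, prob=0.050015
DDDUU: M=26.7139, payoff=0.0000, prob=0.023845
UDDUU: M=53.0568, payoff=8.4568, prob=0.034534
DUDUU: M=53.0568, payoff=8.4568, prob=0.034534
UUDUU: M=105.3767, payoff=60.7767, prob=0.050015
DDUUU: M=53.0568, payoff=8.4568, prob=0.034534
UDUUU: M=105.3767, payoff=60.7767, prob=0.050015
DUUUU: M=105.3767, payoff=60.7767, prob=0.050015
UUUUU: M=209.2899, payoff=0.0000, prob=0.072436
Price = Σ prob·payoff / R^5 = 15.079590 / 1.925415 = 7.8319

price = 7.8319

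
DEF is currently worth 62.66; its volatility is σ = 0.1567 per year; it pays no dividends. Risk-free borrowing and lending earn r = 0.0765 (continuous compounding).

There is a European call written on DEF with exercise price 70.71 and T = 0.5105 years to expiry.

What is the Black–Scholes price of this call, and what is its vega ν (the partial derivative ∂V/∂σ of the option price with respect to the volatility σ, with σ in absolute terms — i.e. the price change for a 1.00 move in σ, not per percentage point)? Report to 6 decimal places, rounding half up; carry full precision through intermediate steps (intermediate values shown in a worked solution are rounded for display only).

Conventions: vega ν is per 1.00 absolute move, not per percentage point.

price = 0.990101
ν = 14.224644

σ√T = 0.1567·√0.5105 = 0.111961
d₁ = (ln(S/K) + (r+σ²/2)T) / (σ√T) = (ln(62.66/70.71) + (0.0765+0.1567²/2)·0.5105) / 0.111961 = (-0.120864 + 0.045321) / 0.111961 = -0.674724
d₂ = d₁ − σ√T = -0.674724 − 0.111961 = -0.786685
e^{−rT} = 0.961699
N(d₁) = 0.249925,  N(d₂) = 0.215733
Call price V = S·N(d₁) − K·e^{−rT}·N(d₂) = 15.660328 − 14.670228 = 0.990101
φ(d₁) = (1/√(2π))·e^{−d₁²/2} = 0.317726
ν = S·φ(d₁)·√T = 14.224644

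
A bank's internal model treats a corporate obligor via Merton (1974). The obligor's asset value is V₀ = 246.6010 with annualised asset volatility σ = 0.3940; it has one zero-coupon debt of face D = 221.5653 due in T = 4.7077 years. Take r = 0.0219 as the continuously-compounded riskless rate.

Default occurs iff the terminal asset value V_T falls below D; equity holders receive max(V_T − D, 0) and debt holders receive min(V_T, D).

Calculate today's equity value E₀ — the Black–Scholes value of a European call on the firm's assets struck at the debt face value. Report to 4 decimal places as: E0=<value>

E0=99.3253

Equity is a call on the firm's assets struck at D = 221.5653:
d₁ = [ln(V₀/D) + (r + σ²/2)T] / (σ√T)
   = [ln(246.6010/221.5653) + (0.0219 + 0.5·0.3940²)·4.7077] / (0.3940·√4.7077)
   = [0.107054 + 0.468501] / 0.854871 = 0.673265
d₂ = d₁ − σ√T = 0.673265 − 0.854871 = -0.181606
N(d₁) = 0.749611,  N(d₂) = 0.427946,  e^(−rT) = 0.902038
E₀ = V₀·N(d₁) − D·e^(−rT)·N(d₂)
   = 246.6010·0.749611 − 221.5653·0.902038·0.427946 = 99.325320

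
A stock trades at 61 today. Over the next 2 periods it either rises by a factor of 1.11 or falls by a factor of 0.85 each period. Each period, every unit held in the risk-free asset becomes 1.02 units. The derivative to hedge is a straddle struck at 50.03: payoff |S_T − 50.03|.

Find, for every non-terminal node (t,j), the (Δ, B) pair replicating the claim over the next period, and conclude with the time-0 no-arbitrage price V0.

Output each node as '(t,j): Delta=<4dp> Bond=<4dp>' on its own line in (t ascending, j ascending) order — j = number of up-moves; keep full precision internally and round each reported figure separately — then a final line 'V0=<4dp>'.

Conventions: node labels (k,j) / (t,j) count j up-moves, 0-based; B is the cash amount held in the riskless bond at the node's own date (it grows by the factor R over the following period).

No-arbitrage ⇒ martingale measure with p* = (R−d)/(u−d) = 0.6538.
At maturity the claim pays: V(2,0)=5.9575, V(2,1)=7.5235, V(2,2)=25.1281
(1,0): S=51.8500. Δ = (V_up−V_dn)/(S_up−S_dn) = (7.5235−5.9575)/(57.5535−44.0725) = 0.1162. V = [p*·7.5235 + (1−p*)·5.9575]/1.02 = 6.8445. B = V − Δ·S = 0.8215.
(1,1): S=67.7100. Δ = (V_up−V_dn)/(S_up−S_dn) = (25.1281−7.5235)/(75.1581−57.5535) = 1.0000. V = [p*·25.1281 + (1−p*)·7.5235]/1.02 = 18.6610. B = V − Δ·S = -49.0490.
(0,0): S=61.0000. Δ = (V_up−V_dn)/(S_up−S_dn) = (18.6610−6.8445)/(67.7100−51.8500) = 0.7450. V = [p*·18.6610 + (1−p*)·6.8445]/1.02 = 14.2850. B = V − Δ·S = -31.1629.
Check: Δ(0,0)·S0 + B(0,0) = 14.2850 = V0.

(0,0): Delta=0.7450 Bond=-31.1629
(1,0): Delta=0.1162 Bond=0.8215
(1,1): Delta=1.0000 Bond=-49.0490
V0=14.2850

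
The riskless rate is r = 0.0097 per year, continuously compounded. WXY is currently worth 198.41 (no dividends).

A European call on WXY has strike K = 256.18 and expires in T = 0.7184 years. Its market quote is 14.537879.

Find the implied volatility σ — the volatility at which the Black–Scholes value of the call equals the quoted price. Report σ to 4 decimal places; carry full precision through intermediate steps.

sigma = 0.4729

At σ = 0.4729 the Black–Scholes value reproduces the quote:
σ√T = 0.4729·√0.7184 = 0.400823
d₁ = (ln(S/K) + (r+σ²/2)T) / (σ√T) = (ln(198.41/256.18) + (0.0097+0.4729²/2)·0.7184) / 0.400823 = (-0.255545 + 0.087298) / 0.400823 = -0.419753
d₂ = d₁ − σ√T = -0.419753 − 0.400823 = -0.820576
e^{−rT} = 0.993056
N(d₁) = 0.337333,  N(d₂) = 0.205944
V = S·N(d₁) − K·e^{−rT}·N(d₂) = 66.930200 − 52.392321 = 14.537879 (the observed quote) — the price is monotone increasing in volatility, hence this σ is the only solution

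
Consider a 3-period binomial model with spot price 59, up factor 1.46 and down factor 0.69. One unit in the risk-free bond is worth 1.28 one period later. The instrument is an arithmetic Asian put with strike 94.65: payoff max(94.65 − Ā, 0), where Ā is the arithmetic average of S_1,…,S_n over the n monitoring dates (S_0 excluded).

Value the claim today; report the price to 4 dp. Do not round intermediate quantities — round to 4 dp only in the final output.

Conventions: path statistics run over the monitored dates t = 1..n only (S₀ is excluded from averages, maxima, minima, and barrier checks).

With p* = (R−d)/(u−d) = 0.7662, sum probability × payoff across the paths and divide by R^3.
Enumerate all 2^3 = 8 price paths (U = up ×1.46, D = down ×0.69); each path with k up-moves has probability p*^k·(1−p*)^(3−k).
DDD: Ā=29.3940, payoff=65.2560, prob=0.012775
UDD: Ā=62.1960, payoff=32.4540, prob=0.041872
DUD: Ā=47.0526, payoff=47.5974, prob=0.041872
UUD: Ā=99.5606, payoff=0.0000, prob=0.137247
DDU: Ā=36.6037, payoff=58.0463, prob=0.041872
UDU: Ā=77.4513, payoff=17.1987, prob=0.137247
DUU: Ā=62.3080, payoff=32.3420, prob=0.137247
UUU: Ā=131.8401, payoff=0.0000, prob=0.449867
Price = Σ prob·payoff / R^3 = 13.415386 / 2.097152 = 6.3970

price = 6.3970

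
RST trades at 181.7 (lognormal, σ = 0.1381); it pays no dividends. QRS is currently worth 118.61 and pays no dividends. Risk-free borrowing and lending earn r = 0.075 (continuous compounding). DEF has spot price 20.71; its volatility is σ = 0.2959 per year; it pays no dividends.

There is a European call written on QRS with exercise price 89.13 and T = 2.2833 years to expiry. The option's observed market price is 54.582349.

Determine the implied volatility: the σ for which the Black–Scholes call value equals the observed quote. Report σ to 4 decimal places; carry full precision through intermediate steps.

sigma = 0.4907

At σ = 0.4907 the Black–Scholes value reproduces the quote:
σ√T = 0.4907·√2.2833 = 0.741477
d₁ = (ln(S/K) + (r+σ²/2)T) / (σ√T) = (ln(118.61/89.13) + (0.075+0.4907²/2)·2.2833) / 0.741477 = (0.285745 + 0.446141) / 0.741477 = 0.987066
d₂ = d₁ − σ√T = 0.987066 − 0.741477 = 0.245589
e^{−rT} = 0.842613
N(d₁) = 0.838195,  N(d₂) = 0.597000
V = S·N(d₁) − K·e^{−rT}·N(d₂) = 99.418281 − 44.835932 = 54.582349 (matching the quote); vega is positive throughout, so no other σ reproduces this price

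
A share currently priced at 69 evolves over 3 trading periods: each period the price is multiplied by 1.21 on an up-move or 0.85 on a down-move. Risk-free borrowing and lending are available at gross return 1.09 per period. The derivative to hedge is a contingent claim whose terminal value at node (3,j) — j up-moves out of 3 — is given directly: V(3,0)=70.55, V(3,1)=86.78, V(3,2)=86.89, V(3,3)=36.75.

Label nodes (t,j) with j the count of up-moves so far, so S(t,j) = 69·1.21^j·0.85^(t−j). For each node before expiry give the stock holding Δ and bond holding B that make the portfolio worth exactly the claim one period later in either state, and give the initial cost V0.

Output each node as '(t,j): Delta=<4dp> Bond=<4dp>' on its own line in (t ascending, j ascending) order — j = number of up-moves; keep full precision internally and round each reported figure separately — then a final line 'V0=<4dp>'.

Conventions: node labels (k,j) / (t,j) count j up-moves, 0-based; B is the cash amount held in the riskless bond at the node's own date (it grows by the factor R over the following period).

(0,0): Delta=-0.6923 Bond=102.9076
(1,0): Delta=0.2383 Bond=57.5905
(1,1): Delta=-1.0192 Bond=139.4587
(2,0): Delta=0.9043 Bond=29.5680
(2,1): Delta=0.0043 Bond=79.3764
(2,2): Delta=-1.3787 Bond=188.3267
V0=55.1370

Arbitrage-free pricing uses the up-move probability p* = (R−d)/(u−d) = 0.6667, discounting each step at R = 1.09.
Terminal payoffs: V(3,0)=70.5500, V(3,1)=86.7800, V(3,2)=86.8900, V(3,3)=36.7500
(2,0): S=49.8525. Δ = (V_up−V_dn)/(S_up−S_dn) = (86.7800−70.5500)/(60.3215−42.3746) = 0.9043. V = [p*·86.7800 + (1−p*)·70.5500]/1.09 = 74.6514. B = V − Δ·S = 29.5680.
(2,1): S=70.9665. Δ = (V_up−V_dn)/(S_up−S_dn) = (86.8900−86.7800)/(85.8695−60.3215) = 0.0043. V = [p*·86.8900 + (1−p*)·86.7800]/1.09 = 79.6820. B = V − Δ·S = 79.3764.
(2,2): S=101.0229. Δ = (V_up−V_dn)/(S_up−S_dn) = (36.7500−86.8900)/(122.2377−85.8695) = -1.3787. V = [p*·36.7500 + (1−p*)·86.8900]/1.09 = 49.0489. B = V − Δ·S = 188.3267.
(1,0): S=58.6500. Δ = (V_up−V_dn)/(S_up−S_dn) = (79.6820−74.6514)/(70.9665−49.8525) = 0.2383. V = [p*·79.6820 + (1−p*)·74.6514]/1.09 = 71.5643. B = V − Δ·S = 57.5905.
(1,1): S=83.4900. Δ = (V_up−V_dn)/(S_up−S_dn) = (49.0489−79.6820)/(101.0229−70.9665) = -1.0192. V = [p*·49.0489 + (1−p*)·79.6820]/1.09 = 54.3669. B = V − Δ·S = 139.4587.
(0,0): S=69.0000. Δ = (V_up−V_dn)/(S_up−S_dn) = (54.3669−71.5643)/(83.4900−58.6500) = -0.6923. V = [p*·54.3669 + (1−p*)·71.5643]/1.09 = 55.1370. B = V − Δ·S = 102.9076.
Check: Δ(0,0)·S0 + B(0,0) = 55.1370 = V0.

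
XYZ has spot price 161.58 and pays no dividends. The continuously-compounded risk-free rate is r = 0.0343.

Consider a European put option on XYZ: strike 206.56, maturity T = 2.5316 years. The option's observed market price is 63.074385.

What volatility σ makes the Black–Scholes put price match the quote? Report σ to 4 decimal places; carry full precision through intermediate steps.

sigma = 0.4397

At σ = 0.4397 the Black–Scholes value reproduces the quote:
σ√T = 0.4397·√2.5316 = 0.699607
d₁ = (ln(S/K) + (r+σ²/2)T) / (σ√T) = (ln(161.58/206.56) + (0.0343+0.4397²/2)·2.5316) / 0.699607 = (-0.245591 + 0.331559) / 0.699607 = 0.122881
d₂ = d₁ − σ√T = 0.122881 − 0.699607 = -0.576726
e^{−rT} = 0.916829
N(−d₁) = 0.451101,  N(−d₂) = 0.717938
V = K·e^{−rT}·N(−d₂) − S·N(−d₁) = 135.963251 − 72.888867 = 63.074385 (equal to the quote); since ∂V/∂σ > 0 for all σ, the implied volatility is unique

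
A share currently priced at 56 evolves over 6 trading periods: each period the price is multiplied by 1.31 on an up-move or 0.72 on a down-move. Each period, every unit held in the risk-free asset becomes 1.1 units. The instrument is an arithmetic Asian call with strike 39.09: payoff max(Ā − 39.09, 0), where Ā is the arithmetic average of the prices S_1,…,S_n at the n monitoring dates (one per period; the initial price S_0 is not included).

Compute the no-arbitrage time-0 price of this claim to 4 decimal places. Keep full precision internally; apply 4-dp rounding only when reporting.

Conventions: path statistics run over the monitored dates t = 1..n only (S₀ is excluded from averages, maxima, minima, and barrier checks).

Under the martingale measure an up-move has probability p* = 0.6441; value the claim as the probability-weighted average of per-path payoffs, discounted 6 periods at R = 1.1.
Enumerate all 2^6 = 64 price paths (U = up ×1.31, D = down ×0.72); each path with k up-moves has probability p*^k·(1−p*)^(6−k).
DDDDDD: Ā=20.6565, payoff=0.0000, prob=0.002033
UDDDDD: Ā=37.5833, payoff=0.0000, prob=0.003679
DUDDDD: Ā=32.0766, payoff=0.0000, prob=0.003679
UUDDDD: Ā=58.3616, payoff=19.2716, prob=0.006658
DDUDDD: Ā=28.1118, payoff=0.0000, prob=0.003679
UDUDDD: Ā=51.1479, payoff=12.0579, prob=0.006658
DUUDDD: Ā=45.6412, payoff=6.5512, prob=0.006658
UUUDDD: Ā=83.0417, payoff=43.9517, prob=0.012047
DDDUDD: Ā=25.2572, payoff=0.0000, prob=0.003679
UDDUDD: Ā=45.9540, payoff=6.8640, prob=0.006658
DUDUDD: Ā=40.4473, payoff=1.3573, prob=0.006658
UUDUDD: Ā=73.5917, payoff=34.5017, prob=0.012047
DDUUDD: Ā=36.4825, payoff=0.0000, prob=0.006658
UDUUDD: Ā=66.3780, payoff=27.2880, prob=0.012047
DUUUDD: Ā=60.8713, payoff=21.7813, prob=0.012047
UUUUDD: Ā=110.7519, payoff=71.6619, prob=0.021800
DDDDUD: Ā=23.2018, payoff=0.0000, prob=0.003679
UDDDUD: Ā=42.2144, payoff=3.1244, prob=0.006658
DUDDUD: Ā=36.7077, payoff=0.0000, prob=0.006658
UUDDUD: Ā=66.7877, payoff=27.6977, prob=0.012047
DDUDUD: Ā=32.7429, payoff=0.0000, prob=0.006658
UDUDUD: Ā=59.5740, payoff=20.4840, prob=0.012047
DUUDUD: Ā=54.0673, payoff=14.9773, prob=0.012047
UUUDUD: Ā=98.3724, payoff=59.2824, prob=0.021800
DDDUUD: Ā=29.8883, payoff=0.0000, prob=0.006658
UDDUUD: Ā=54.3801, payoff=15.2901, prob=0.012047
DUDUUD: Ā=48.8734, payoff=9.7834, prob=0.012047
UUDUUD: Ā=88.9224, payoff=49.8324, prob=0.021800
DDUUUD: Ā=44.9086, payoff=5.8186, prob=0.012047
UDUUUD: Ā=81.7087, payoff=42.6187, prob=0.021800
DUUUUD: Ā=76.2020, payoff=37.1120, prob=0.021800
UUUUUD: Ā=138.6454, payoff=99.5554, prob=0.039448
DDDDDU: Ā=21.7220, payoff=0.0000, prob=0.003679
UDDDDU: Ā=39.5219, payoff=0.4319, prob=0.006658
DUDDDU: Ā=34.0152, payoff=0.0000, prob=0.006658
UUDDDU: Ā=61.8888, payoff=22.7988, prob=0.012047
DDUDDU: Ā=30.0504, payoff=0.0000, prob=0.006658
UDUDDU: Ā=54.6751, payoff=15.5851, prob=0.012047
DUUDDU: Ā=49.1684, payoff=10.0784, prob=0.012047
UUUDDU: Ā=89.4592, payoff=50.3692, prob=0.021800
DDDUDU: Ā=27.1958, payoff=0.0000, prob=0.006658
UDDUDU: Ā=49.4812, payoff=10.3912, prob=0.012047
DUDUDU: Ā=43.9745, payoff=4.8845, prob=0.012047
UUDUDU: Ā=80.0092, payoff=40.9192, prob=0.021800
DDUUDU: Ā=40.0097, payoff=0.9197, prob=0.012047
UDUUDU: Ā=72.7955, payoff=33.7055, prob=0.021800
DUUUDU: Ā=67.2888, payoff=28.1988, prob=0.021800
UUUUDU: Ā=122.4283, payoff=83.3383, prob=0.039448
DDDDUU: Ā=25.1404, payoff=0.0000, prob=0.006658
UDDDUU: Ā=45.7416, payoff=6.6516, prob=0.012047
DUDDUU: Ā=40.2349, payoff=1.1449, prob=0.012047
UUDDUU: Ā=73.2052, payoff=34.1152, prob=0.021800
DDUDUU: Ā=36.2701, payoff=0.0000, prob=0.012047
UDUDUU: Ā=65.9915, payoff=26.9015, prob=0.021800
DUUDUU: Ā=60.4848, payoff=21.3948, prob=0.021800
UUUDUU: Ā=110.0488, payoff=70.9588, prob=0.039448
DDDUUU: Ā=33.4155, payoff=0.0000, prob=0.012047
UDDUUU: Ā=60.7976, payoff=21.7076, prob=0.021800
DUDUUU: Ā=55.2909, payoff=16.2009, prob=0.021800
UUDUUU: Ā=100.5988, payoff=61.5088, prob=0.039448
DDUUUU: Ā=51.3261, payoff=12.2361, prob=0.021800
UDUUUU: Ā=93.3850, payoff=54.2950, prob=0.039448
DUUUUU: Ā=87.8784, payoff=48.7884, prob=0.039448
UUUUUU: Ā=159.8898, payoff=120.7998, prob=0.071382
Price = Σ prob·payoff / R^6 = 40.911186 / 1.771561 = 23.0933

price = 23.0933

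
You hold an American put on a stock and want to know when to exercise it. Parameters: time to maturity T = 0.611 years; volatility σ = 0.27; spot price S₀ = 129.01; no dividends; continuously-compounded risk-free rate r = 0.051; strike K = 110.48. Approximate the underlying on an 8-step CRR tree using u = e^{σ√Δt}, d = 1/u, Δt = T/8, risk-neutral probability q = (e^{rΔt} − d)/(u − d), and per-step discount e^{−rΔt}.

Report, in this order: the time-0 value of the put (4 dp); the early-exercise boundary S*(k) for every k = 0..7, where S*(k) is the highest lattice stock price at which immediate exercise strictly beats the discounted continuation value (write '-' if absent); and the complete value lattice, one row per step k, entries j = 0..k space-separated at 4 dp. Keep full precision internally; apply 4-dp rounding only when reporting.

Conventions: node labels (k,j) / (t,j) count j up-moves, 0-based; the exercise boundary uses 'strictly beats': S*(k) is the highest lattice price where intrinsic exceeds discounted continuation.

price = 2.4757
boundary = - - - - - 88.8370 95.7194 103.1349
tree:
2.4757
4.0703 0.9472
6.5288 1.7155 0.2088
10.1565 3.0583 0.4255 0.0000
15.1997 5.3401 0.8673 0.0000 0.0000
21.6430 9.0632 1.7679 0.0000 0.0000 0.0000
28.0305 14.7606 3.6035 0.0000 0.0000 0.0000 0.0000
33.9587 21.6430 7.3451 0.0000 0.0000 0.0000 0.0000 0.0000
39.4607 28.0305 14.7606 0.0000 0.0000 0.0000 0.0000 0.0000 0.0000

params: Δt=0.07637 u=1.07747 d=0.92810 q=0.50748 e^(-rΔt)=0.99611
t_8 payoffs: 39.4607 28.0305 14.7606 0.0000 0.0000 0.0000 0.0000 0.0000 0.0000
t_7: node(7,0) S=76.5213 payoff=33.9587 vs cont=33.5292 → 33.9587 [stop]  node(7,1) S=88.8370 payoff=21.6430 vs cont=21.2135 → 21.6430 [stop]  node(7,2) S=103.1349 payoff=7.3451 vs cont=7.2416 → 7.3451 [stop]  node(7,3) S=119.7340 payoff=0.0000 vs cont=0.0000 → 0.0000 [wait]  node(7,4) S=139.0046 payoff=0.0000 vs cont=0.0000 → 0.0000 [wait]  node(7,5) S=161.3768 payoff=0.0000 vs cont=0.0000 → 0.0000 [wait]  node(7,6) S=187.3496 payoff=0.0000 vs cont=0.0000 → 0.0000 [wait]  node(7,7) S=217.5026 payoff=0.0000 vs cont=0.0000 → 0.0000 [wait]  ⇒ S*(7)=103.1349
t_6: node(6,0) S=82.4495 payoff=28.0305 vs cont=27.6010 → 28.0305 [stop]  node(6,1) S=95.7194 payoff=14.7606 vs cont=14.3311 → 14.7606 [stop]  node(6,2) S=111.1250 payoff=0.0000 vs cont=3.6035 → 3.6035 [wait]  node(6,3) S=129.0100 payoff=0.0000 vs cont=0.0000 → 0.0000 [wait]  node(6,4) S=149.7735 payoff=0.0000 vs cont=0.0000 → 0.0000 [wait]  node(6,5) S=173.8789 payoff=0.0000 vs cont=0.0000 → 0.0000 [wait]  node(6,6) S=201.8639 payoff=0.0000 vs cont=0.0000 → 0.0000 [wait]  ⇒ S*(6)=95.7194
t_5: node(5,0) S=88.8370 payoff=21.6430 vs cont=21.2135 → 21.6430 [stop]  node(5,1) S=103.1349 payoff=7.3451 vs cont=9.0632 → 9.0632 [wait]  node(5,2) S=119.7340 payoff=0.0000 vs cont=1.7679 → 1.7679 [wait]  node(5,3) S=139.0046 payoff=0.0000 vs cont=0.0000 → 0.0000 [wait]  node(5,4) S=161.3768 payoff=0.0000 vs cont=0.0000 → 0.0000 [wait]  node(5,5) S=187.3496 payoff=0.0000 vs cont=0.0000 → 0.0000 [wait]  ⇒ S*(5)=88.8370
t_4: node(4,0) S=95.7194 payoff=14.7606 vs cont=15.1997 → 15.1997 [wait]  node(4,1) S=111.1250 payoff=0.0000 vs cont=5.3401 → 5.3401 [wait]  node(4,2) S=129.0100 payoff=0.0000 vs cont=0.8673 → 0.8673 [wait]  node(4,3) S=149.7735 payoff=0.0000 vs cont=0.0000 → 0.0000 [wait]  node(4,4) S=173.8789 payoff=0.0000 vs cont=0.0000 → 0.0000 [wait]  ⇒ S*(4)=-
t_3: node(3,0) S=103.1349 payoff=7.3451 vs cont=10.1565 → 10.1565 [wait]  node(3,1) S=119.7340 payoff=0.0000 vs cont=3.0583 → 3.0583 [wait]  node(3,2) S=139.0046 payoff=0.0000 vs cont=0.4255 → 0.4255 [wait]  node(3,3) S=161.3768 payoff=0.0000 vs cont=0.0000 → 0.0000 [wait]  ⇒ S*(3)=-
t_2: node(2,0) S=111.1250 payoff=0.0000 vs cont=6.5288 → 6.5288 [wait]  node(2,1) S=129.0100 payoff=0.0000 vs cont=1.7155 → 1.7155 [wait]  node(2,2) S=149.7735 payoff=0.0000 vs cont=0.2088 → 0.2088 [wait]  ⇒ S*(2)=-
t_1: node(1,0) S=119.7340 payoff=0.0000 vs cont=4.0703 → 4.0703 [wait]  node(1,1) S=139.0046 payoff=0.0000 vs cont=0.9472 → 0.9472 [wait]  ⇒ S*(1)=-
t_0: node(0,0) S=129.0100 payoff=0.0000 vs cont=2.4757 → 2.4757 [wait]  ⇒ S*(0)=-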